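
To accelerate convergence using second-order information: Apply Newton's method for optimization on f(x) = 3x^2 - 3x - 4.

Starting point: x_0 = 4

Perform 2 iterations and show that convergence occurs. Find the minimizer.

f(x) = 3x^2 - 3x - 4, f'(x) = 6x + (-3), f''(x) = 6
Step 1: f'(4) = 21, x_1 = 4 - 21/6 = 1/2
Step 2: f'(1/2) = 0, x_2 = 1/2 (converged)
Newton's method converges in 1 step for quadratics.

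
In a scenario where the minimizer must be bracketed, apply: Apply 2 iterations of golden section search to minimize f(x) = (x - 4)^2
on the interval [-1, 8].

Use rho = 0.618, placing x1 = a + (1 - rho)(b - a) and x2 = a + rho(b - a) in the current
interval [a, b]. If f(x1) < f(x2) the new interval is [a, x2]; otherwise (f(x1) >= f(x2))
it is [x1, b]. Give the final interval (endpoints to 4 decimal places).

Golden section search for min of f(x) = (x - 4)^2 on [-1, 8].
Each step: x1 = a + (1 - rho)(b - a), x2 = a + rho(b - a); if f(x1) < f(x2) keep [a, x2], otherwise keep [x1, b].
Step 1: [-1.0000, 8.0000], x1=2.4380 (f=2.4398), x2=4.5620 (f=0.3158); f(x1) > f(x2) => keep [2.4380, 8.0000]
Step 2: [2.4380, 8.0000], x1=4.5627 (f=0.3166), x2=5.8753 (f=3.5168); f(x1) < f(x2) => keep [2.4380, 5.8753]
Final interval: [2.4380, 5.8753]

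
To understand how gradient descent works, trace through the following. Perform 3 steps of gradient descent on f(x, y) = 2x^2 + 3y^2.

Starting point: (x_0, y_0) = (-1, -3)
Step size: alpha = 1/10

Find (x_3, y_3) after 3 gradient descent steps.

f(x,y) = 2x^2 + 3y^2
grad_x = 4x + 0y, grad_y = 6y + 0x
Step 1: grad = (-4, -18), (-3/5, -6/5)
Step 2: grad = (-12/5, -36/5), (-9/25, -12/25)
Step 3: grad = (-36/25, -72/25), (-27/125, -24/125)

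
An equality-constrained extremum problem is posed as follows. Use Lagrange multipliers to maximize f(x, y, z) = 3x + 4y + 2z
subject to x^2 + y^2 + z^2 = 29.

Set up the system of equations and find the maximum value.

Lagrange conditions: 3 = 2*lambda*x, 4 = 2*lambda*y, 2 = 2*lambda*z
So x:3 = y:4 = z:2, i.e. x = 3t, y = 4t, z = 2t
Constraint: t^2*(3^2 + 4^2 + 2^2) = 29
  t^2 * 29 = 29  =>  t = sqrt(1)
Maximum = 3*3t + 4*4t + 2*2t = 29*sqrt(1) = 29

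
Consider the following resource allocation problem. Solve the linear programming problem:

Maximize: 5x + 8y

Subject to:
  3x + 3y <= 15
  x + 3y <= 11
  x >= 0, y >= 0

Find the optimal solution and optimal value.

Feasible vertices: (0, 0), (0, 11/3), (2, 3), (5, 0)
Objective 5x + 8y at each:
  (0, 0): 0
  (0, 11/3): 88/3
  (2, 3): 34
  (5, 0): 25
Maximum is 34 at (2, 3).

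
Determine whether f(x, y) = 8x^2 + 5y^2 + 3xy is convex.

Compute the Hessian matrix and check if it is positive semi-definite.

f(x,y) = 8x^2 + 5y^2 + 3xy
Hessian H = [[16, 3], [3, 10]]
trace(H) = 26, det(H) = 151
Eigenvalues: (26 +/- sqrt(72)) / 2 = 17.24, 8.757
Since both eigenvalues > 0, f is convex.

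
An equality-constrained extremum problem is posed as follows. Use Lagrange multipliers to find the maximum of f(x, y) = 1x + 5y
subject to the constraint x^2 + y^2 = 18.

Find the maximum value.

Set up Lagrange conditions: grad f = lambda * grad g
  1 = 2*lambda*x
  5 = 2*lambda*y
From these: x/y = 1/5, so x = 1t, y = 5t for some t.
Substitute into constraint: (1t)^2 + (5t)^2 = 18
  t^2 * 26 = 18
  t = sqrt(18/26)
Maximum = 1*x + 5*y = (1^2 + 5^2)*t = 26 * sqrt(18/26) = sqrt(468)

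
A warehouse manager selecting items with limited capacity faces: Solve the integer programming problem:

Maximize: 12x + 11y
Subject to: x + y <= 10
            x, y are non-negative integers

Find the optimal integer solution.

Objective: 12x + 11y, constraint: x + y <= 10
Coefficient of x is 12 >= coefficient of y is 11, so allocate the entire budget to x.
Optimal: x = 10, y = 0, value = 120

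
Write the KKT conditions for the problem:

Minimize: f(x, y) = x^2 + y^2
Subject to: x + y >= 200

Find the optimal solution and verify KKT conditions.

KKT conditions for min x^2 + y^2 s.t. x + y >= 200:
Stationarity: 2x = mu, 2y = mu
So x = y = mu/2.
Complementary slackness: mu*(x + y - 200) = 0
Primal feasibility: x + y >= 200; dual feasibility: mu >= 0
If mu = 0 then x = y = 0, but 0 + 0 < 200 is infeasible, so the constraint is active.
Constraint active: x + y = 2*(mu/2) = 200 => mu = 200
x = y = 100, f = 20000
Verify: stationarity 2*100 = 200 = mu; primal 100 + 100 = 200 >= 200; dual mu = 200 >= 0; complementary slackness 200*(200 - 200) = 0. All KKT conditions hold.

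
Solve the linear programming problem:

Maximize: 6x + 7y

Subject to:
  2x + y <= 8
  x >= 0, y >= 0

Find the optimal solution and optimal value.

The feasible region has vertices at [(0, 0), (4, 0), (0, 8)].
Checking objective 6x + 7y at each vertex:
  (0, 0): 6*0 + 7*0 = 0
  (4, 0): 6*4 + 7*0 = 24
  (0, 8): 6*0 + 7*8 = 56
Maximum is 56 at (0, 8).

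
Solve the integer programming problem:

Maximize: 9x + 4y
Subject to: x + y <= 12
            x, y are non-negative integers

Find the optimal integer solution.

Objective: 9x + 4y, constraint: x + y <= 12
Coefficient of x is 9 >= coefficient of y is 4, so allocate the entire budget to x.
Optimal: x = 12, y = 0, value = 108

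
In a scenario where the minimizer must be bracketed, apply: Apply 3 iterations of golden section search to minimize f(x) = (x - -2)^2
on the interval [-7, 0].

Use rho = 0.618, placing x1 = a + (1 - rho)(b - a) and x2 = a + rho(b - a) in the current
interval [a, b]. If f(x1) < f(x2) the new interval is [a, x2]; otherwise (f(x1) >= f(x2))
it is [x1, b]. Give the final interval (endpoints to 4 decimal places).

Golden section search for min of f(x) = (x - -2)^2 on [-7, 0].
Each step: x1 = a + (1 - rho)(b - a), x2 = a + rho(b - a); if f(x1) < f(x2) keep [a, x2], otherwise keep [x1, b].
Step 1: [-7.0000, 0.0000], x1=-4.3260 (f=5.4103), x2=-2.6740 (f=0.4543); f(x1) > f(x2) => keep [-4.3260, 0.0000]
Step 2: [-4.3260, 0.0000], x1=-2.6735 (f=0.4536), x2=-1.6525 (f=0.1207); f(x1) > f(x2) => keep [-2.6735, 0.0000]
Step 3: [-2.6735, 0.0000], x1=-1.6522 (f=0.1210), x2=-1.0213 (f=0.9579); f(x1) < f(x2) => keep [-2.6735, -1.0213]
Final interval: [-2.6735, -1.0213]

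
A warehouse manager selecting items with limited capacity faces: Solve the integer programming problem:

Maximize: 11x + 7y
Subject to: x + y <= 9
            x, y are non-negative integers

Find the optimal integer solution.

Objective: 11x + 7y, constraint: x + y <= 9
Coefficient of x is 11 >= coefficient of y is 7, so allocate the entire budget to x.
Optimal: x = 9, y = 0, value = 99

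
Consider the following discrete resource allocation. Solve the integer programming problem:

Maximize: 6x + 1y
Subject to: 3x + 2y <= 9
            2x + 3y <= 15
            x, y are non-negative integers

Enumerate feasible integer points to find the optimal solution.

Constraint 1: 3x + 2y <= 9
Constraint 2: 2x + 3y <= 15
Feasible x range (need y >= 0): 0 <= x <= min(9/3, 15/2) => x in {0, ..., 3}.
Enumerate feasible integer points row by row (the coefficient of y is 1 > 0, so for each x the largest feasible y gives the best value):
  x = 0: y <= min((9 - 3*0)/2, (15 - 2*0)/3) => y in {0, ..., 4}; best 6*0 + 1*4 = 4
  x = 1: y <= min((9 - 3*1)/2, (15 - 2*1)/3) => y in {0, ..., 3}; best 6*1 + 1*3 = 9
  x = 2: y <= min((9 - 3*2)/2, (15 - 2*2)/3) => y in {0, ..., 1}; best 6*2 + 1*1 = 13
  x = 3: y <= min((9 - 3*3)/2, (15 - 2*3)/3) => y in {0}; best 6*3 + 1*0 = 18
The maximum 6x + 1y = 18 is achieved at x = 3, y = 0.
Check: 3*3 + 2*0 = 9 <= 9 and 2*3 + 3*0 = 6 <= 15.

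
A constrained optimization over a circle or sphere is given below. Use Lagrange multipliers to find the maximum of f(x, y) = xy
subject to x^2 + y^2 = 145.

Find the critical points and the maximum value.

Lagrange conditions: y = 2*lambda*x and x = 2*lambda*y
If x = 0 then y = 0, violating the constraint, so x, y != 0.
Dividing: y/x = x/y => x^2 = y^2 => y = x or y = -x
Constraint: 2x^2 = 145 => x^2 = 145/2 => x = +/-sqrt(145/2)
Critical points: (sqrt(145/2), sqrt(145/2)), (-sqrt(145/2), -sqrt(145/2)), (sqrt(145/2), -sqrt(145/2)), (-sqrt(145/2), sqrt(145/2))
  y = x:  xy = x^2 = 145/2  at (sqrt(145/2), sqrt(145/2)) and (-sqrt(145/2), -sqrt(145/2))
  y = -x: xy = -x^2 = -145/2 at (sqrt(145/2), -sqrt(145/2)) and (-sqrt(145/2), sqrt(145/2))
Maximum xy = 145/2 at (sqrt(145/2), sqrt(145/2)) and (-sqrt(145/2), -sqrt(145/2))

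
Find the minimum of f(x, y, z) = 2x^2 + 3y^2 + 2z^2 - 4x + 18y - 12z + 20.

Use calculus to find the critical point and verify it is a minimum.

f(x,y,z) = 2x^2 + 3y^2 + 2z^2 - 4x + 18y - 12z + 20
df/dx = 4x + (-4) = 0 => x = 1
df/dy = 6y + (18) = 0 => y = -3
df/dz = 4z + (-12) = 0 => z = 3
f(1,-3,3) = 2*(1)^2 + 3*(-3)^2 + 2*(3)^2 + -4*(1) + 18*(-3) + -12*(3) + 20 = -27
Hessian is diagonal with entries 4, 6, 4 > 0, confirmed minimum.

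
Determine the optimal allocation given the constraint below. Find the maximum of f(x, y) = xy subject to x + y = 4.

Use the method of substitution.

Substitute y = 4 - x into f(x,y) = xy:
g(x) = x(4 - x) = 4x - x^2
g'(x) = 4 - 2x = 0  =>  x = 2
y = 4 - 2 = 2
Maximum value = 2 * 2 = 4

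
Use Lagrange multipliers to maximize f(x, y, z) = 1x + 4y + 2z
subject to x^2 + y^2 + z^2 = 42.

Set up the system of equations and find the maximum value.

Lagrange conditions: 1 = 2*lambda*x, 4 = 2*lambda*y, 2 = 2*lambda*z
So x:1 = y:4 = z:2, i.e. x = 1t, y = 4t, z = 2t
Constraint: t^2*(1^2 + 4^2 + 2^2) = 42
  t^2 * 21 = 42  =>  t = sqrt(2)
Maximum = 1*1t + 4*4t + 2*2t = 21*sqrt(2) = sqrt(882)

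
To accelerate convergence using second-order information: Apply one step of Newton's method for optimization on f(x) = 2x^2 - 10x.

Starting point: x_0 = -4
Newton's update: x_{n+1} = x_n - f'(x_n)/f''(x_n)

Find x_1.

f(x) = 2x^2 - 10x
f'(x) = 4x + (-10), f''(x) = 4
Newton step: x_1 = x_0 - f'(x_0)/f''(x_0)
f'(-4) = -26
x_1 = -4 - -26/4 = 5/2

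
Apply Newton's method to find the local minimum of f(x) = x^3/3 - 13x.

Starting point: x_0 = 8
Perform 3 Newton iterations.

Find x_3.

f(x) = x^3/3 - 13x
f'(x) = x^2 - 13, f''(x) = 2x
Newton update: x_{n+1} = x_n - (x_n^2 - 13)/(2*x_n)
Step 1: x_0 = 8, f'=51, f''=16, x_1 = 77/16
Step 2: x_1 = 77/16, f'=2601/256, f''=77/8, x_2 = 9257/2464
Step 3: x_2 = 9257/2464, f'=6765201/6071296, f''=9257/1232, x_3 = 164618897/45618496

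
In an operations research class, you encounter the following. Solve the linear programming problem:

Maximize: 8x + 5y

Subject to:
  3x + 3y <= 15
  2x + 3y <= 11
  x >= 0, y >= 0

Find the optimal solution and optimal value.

Feasible vertices: (0, 0), (0, 11/3), (4, 1), (5, 0)
Objective 8x + 5y at each:
  (0, 0): 0
  (0, 11/3): 55/3
  (4, 1): 37
  (5, 0): 40
Maximum is 40 at (5, 0).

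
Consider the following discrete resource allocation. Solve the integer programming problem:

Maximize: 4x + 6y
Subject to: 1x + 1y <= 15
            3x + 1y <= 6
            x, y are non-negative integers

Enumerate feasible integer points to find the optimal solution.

Constraint 1: 1x + 1y <= 15
Constraint 2: 3x + 1y <= 6
Feasible x range (need y >= 0): 0 <= x <= min(15/1, 6/3) => x in {0, ..., 2}.
Enumerate feasible integer points row by row (the coefficient of y is 6 > 0, so for each x the largest feasible y gives the best value):
  x = 0: y <= min((15 - 1*0)/1, (6 - 3*0)/1) => y in {0, ..., 6}; best 4*0 + 6*6 = 36
  x = 1: y <= min((15 - 1*1)/1, (6 - 3*1)/1) => y in {0, ..., 3}; best 4*1 + 6*3 = 22
  x = 2: y <= min((15 - 1*2)/1, (6 - 3*2)/1) => y in {0}; best 4*2 + 6*0 = 8
The maximum 4x + 6y = 36 is achieved at x = 0, y = 6.
Check: 1*0 + 1*6 = 6 <= 15 and 3*0 + 1*6 = 6 <= 6.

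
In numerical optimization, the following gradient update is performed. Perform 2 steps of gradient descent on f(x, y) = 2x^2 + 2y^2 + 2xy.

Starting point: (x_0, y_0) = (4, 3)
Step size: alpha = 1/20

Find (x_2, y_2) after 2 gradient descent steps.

f(x,y) = 2x^2 + 2y^2 + 2xy
grad_x = 4x + 2y, grad_y = 4y + 2x
Step 1: grad = (22, 20), (29/10, 2)
Step 2: grad = (78/5, 69/5), (53/25, 131/100)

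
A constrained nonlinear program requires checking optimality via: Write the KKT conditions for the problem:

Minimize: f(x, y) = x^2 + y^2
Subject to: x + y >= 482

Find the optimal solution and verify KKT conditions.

KKT conditions for min x^2 + y^2 s.t. x + y >= 482:
Stationarity: 2x = mu, 2y = mu
So x = y = mu/2.
Complementary slackness: mu*(x + y - 482) = 0
Primal feasibility: x + y >= 482; dual feasibility: mu >= 0
If mu = 0 then x = y = 0, but 0 + 0 < 482 is infeasible, so the constraint is active.
Constraint active: x + y = 2*(mu/2) = 482 => mu = 482
x = y = 241, f = 116162
Verify: stationarity 2*241 = 482 = mu; primal 241 + 241 = 482 >= 482; dual mu = 482 >= 0; complementary slackness 482*(482 - 482) = 0. All KKT conditions hold.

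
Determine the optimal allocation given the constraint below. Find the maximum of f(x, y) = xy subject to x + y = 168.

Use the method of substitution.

Substitute y = 168 - x into f(x,y) = xy:
g(x) = x(168 - x) = 168x - x^2
g'(x) = 168 - 2x = 0  =>  x = 84
y = 168 - 84 = 84
Maximum value = 84 * 84 = 7056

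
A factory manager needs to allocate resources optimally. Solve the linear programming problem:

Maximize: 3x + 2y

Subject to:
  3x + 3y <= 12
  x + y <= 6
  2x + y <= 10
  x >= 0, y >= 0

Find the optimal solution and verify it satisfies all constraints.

Feasible vertices: (0, 0), (0, 4), (4, 0)
Objective 3x + 2y at each vertex:
  (0, 0): 0
  (0, 4): 8
  (4, 0): 12
Maximum is 12 at (4, 0).
Verify constraints at (x, y) = (4, 0):
  3*4 + 3*0 = 12 <= 12 (active)
  1*4 + 1*0 = 4 <= 6
  2*4 + 1*0 = 8 <= 10
  x = 4 >= 0, y = 0 >= 0. All constraints satisfied.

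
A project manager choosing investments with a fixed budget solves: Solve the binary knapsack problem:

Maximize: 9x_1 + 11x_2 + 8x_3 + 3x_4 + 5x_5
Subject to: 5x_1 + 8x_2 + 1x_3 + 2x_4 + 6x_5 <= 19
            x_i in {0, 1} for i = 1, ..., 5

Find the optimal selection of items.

Items: item 1 (v=9, w=5), item 2 (v=11, w=8), item 3 (v=8, w=1), item 4 (v=3, w=2), item 5 (v=5, w=6)
Capacity: 19
Checking all 32 subsets (w = total weight, v = total value):
  {}: w = 0, v = 0
  {1}: w = 5, v = 9
  {2}: w = 8, v = 11
  {3}: w = 1, v = 8
  {4}: w = 2, v = 3
  {5}: w = 6, v = 5
  {1, 2}: w = 13, v = 20
  {1, 3}: w = 6, v = 17
  {1, 4}: w = 7, v = 12
  {1, 5}: w = 11, v = 14
  {2, 3}: w = 9, v = 19
  {2, 4}: w = 10, v = 14
  {2, 5}: w = 14, v = 16
  {3, 4}: w = 3, v = 11
  {3, 5}: w = 7, v = 13
  {4, 5}: w = 8, v = 8
  {1, 2, 3}: w = 14, v = 28
  {1, 2, 4}: w = 15, v = 23
  {1, 2, 5}: w = 19, v = 25
  {1, 3, 4}: w = 8, v = 20
  {1, 3, 5}: w = 12, v = 22
  {1, 4, 5}: w = 13, v = 17
  {2, 3, 4}: w = 11, v = 22
  {2, 3, 5}: w = 15, v = 24
  {2, 4, 5}: w = 16, v = 19
  {3, 4, 5}: w = 9, v = 16
  {1, 2, 3, 4}: w = 16, v = 31
  {1, 2, 3, 5}: w = 20 > 19, infeasible
  {1, 2, 4, 5}: w = 21 > 19, infeasible
  {1, 3, 4, 5}: w = 14, v = 25
  {2, 3, 4, 5}: w = 17, v = 27
  {1, 2, 3, 4, 5}: w = 22 > 19, infeasible
Best feasible subset: items [1, 2, 3, 4]
Total weight: 16 <= 19, total value: 31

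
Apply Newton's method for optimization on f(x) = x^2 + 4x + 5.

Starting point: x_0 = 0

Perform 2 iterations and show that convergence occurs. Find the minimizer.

f(x) = x^2 + 4x + 5, f'(x) = 2x + (4), f''(x) = 2
Step 1: f'(0) = 4, x_1 = 0 - 4/2 = -2
Step 2: f'(-2) = 0, x_2 = -2 (converged)
Newton's method converges in 1 step for quadratics.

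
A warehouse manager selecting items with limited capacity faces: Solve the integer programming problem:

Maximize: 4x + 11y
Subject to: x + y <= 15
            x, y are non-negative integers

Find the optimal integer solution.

Objective: 4x + 11y, constraint: x + y <= 15
Coefficient of y is 11 > coefficient of x is 4, so allocate the entire budget to y.
Optimal: x = 0, y = 15, value = 165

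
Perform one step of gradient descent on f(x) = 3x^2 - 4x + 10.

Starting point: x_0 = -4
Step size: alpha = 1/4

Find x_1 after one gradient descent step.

f(x) = 3x^2 - 4x + 10
f'(x) = 6x - 4
f'(-4) = 6*-4 + (-4) = -28
x_1 = x_0 - alpha * f'(x_0) = -4 - 1/4 * -28 = 3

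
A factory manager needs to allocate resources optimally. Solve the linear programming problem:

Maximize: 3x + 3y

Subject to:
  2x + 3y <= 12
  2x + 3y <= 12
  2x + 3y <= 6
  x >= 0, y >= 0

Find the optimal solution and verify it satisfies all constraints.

Feasible vertices: (0, 0), (0, 2), (3, 0)
Objective 3x + 3y at each vertex:
  (0, 0): 0
  (0, 2): 6
  (3, 0): 9
Maximum is 9 at (3, 0).
Verify constraints at (x, y) = (3, 0):
  2*3 + 3*0 = 6 <= 12
  2*3 + 3*0 = 6 <= 12
  2*3 + 3*0 = 6 <= 6 (active)
  x = 3 >= 0, y = 0 >= 0. All constraints satisfied.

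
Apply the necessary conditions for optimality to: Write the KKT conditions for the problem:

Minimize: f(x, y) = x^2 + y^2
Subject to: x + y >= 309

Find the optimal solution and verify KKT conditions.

KKT conditions for min x^2 + y^2 s.t. x + y >= 309:
Stationarity: 2x = mu, 2y = mu
So x = y = mu/2.
Complementary slackness: mu*(x + y - 309) = 0
Primal feasibility: x + y >= 309; dual feasibility: mu >= 0
If mu = 0 then x = y = 0, but 0 + 0 < 309 is infeasible, so the constraint is active.
Constraint active: x + y = 2*(mu/2) = 309 => mu = 309
x = y = 309/2, f = 95481/2
Verify: stationarity 2*(309/2) = 309 = mu; primal 309/2 + 309/2 = 309 >= 309; dual mu = 309 >= 0; complementary slackness 309*(309 - 309) = 0. All KKT conditions hold.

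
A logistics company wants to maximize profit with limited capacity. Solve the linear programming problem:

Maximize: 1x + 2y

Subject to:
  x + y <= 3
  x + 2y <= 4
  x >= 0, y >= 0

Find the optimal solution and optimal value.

Feasible vertices: (0, 0), (0, 2), (2, 1), (3, 0)
Objective 1x + 2y at each:
  (0, 0): 0
  (0, 2): 4
  (2, 1): 4
  (3, 0): 3
Maximum is 4 at (0, 2).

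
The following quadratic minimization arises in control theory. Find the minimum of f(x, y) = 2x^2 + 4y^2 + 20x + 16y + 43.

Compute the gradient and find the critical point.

f(x,y) = 2x^2 + 4y^2 + 20x + 16y + 43
df/dx = 4x + (20) = 0  =>  x = -5
df/dy = 8y + (16) = 0  =>  y = -2
f(-5, -2) = 2*(-5)^2 + 4*(-2)^2 + 20*(-5) + 16*(-2) + 43 = -23
Hessian is diagonal with entries 4, 8 > 0, so this is a minimum.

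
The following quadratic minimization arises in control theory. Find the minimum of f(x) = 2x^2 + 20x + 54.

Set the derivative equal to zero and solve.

f(x) = 2x^2 + 20x + 54
f'(x) = 4x + (20) = 0
x = -20/4 = -5
f(-5) = 4
Since f''(x) = 4 > 0, this is a minimum.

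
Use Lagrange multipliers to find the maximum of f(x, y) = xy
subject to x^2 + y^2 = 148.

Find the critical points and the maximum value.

Lagrange conditions: y = 2*lambda*x and x = 2*lambda*y
If x = 0 then y = 0, violating the constraint, so x, y != 0.
Dividing: y/x = x/y => x^2 = y^2 => y = x or y = -x
Constraint: 2x^2 = 148 => x^2 = 74 => x = +/-sqrt(74)
Critical points: (sqrt(74), sqrt(74)), (-sqrt(74), -sqrt(74)), (sqrt(74), -sqrt(74)), (-sqrt(74), sqrt(74))
  y = x:  xy = x^2 = 74  at (sqrt(74), sqrt(74)) and (-sqrt(74), -sqrt(74))
  y = -x: xy = -x^2 = -74 at (sqrt(74), -sqrt(74)) and (-sqrt(74), sqrt(74))
Maximum xy = 74 at (sqrt(74), sqrt(74)) and (-sqrt(74), -sqrt(74))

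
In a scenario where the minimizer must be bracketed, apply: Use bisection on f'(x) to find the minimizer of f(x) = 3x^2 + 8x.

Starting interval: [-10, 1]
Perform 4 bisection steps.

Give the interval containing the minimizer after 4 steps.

Finding critical point of f(x) = 3x^2 + 8x using bisection on f'(x) = 6x + 8.
f'(x) = 0 when x = -4/3.
Starting interval: [-10, 1]
Step 1: mid = -9/2, f'(mid) = -19, new interval = [-9/2, 1]
Step 2: mid = -7/4, f'(mid) = -5/2, new interval = [-7/4, 1]
Step 3: mid = -3/8, f'(mid) = 23/4, new interval = [-7/4, -3/8]
Step 4: mid = -17/16, f'(mid) = 13/8, new interval = [-7/4, -17/16]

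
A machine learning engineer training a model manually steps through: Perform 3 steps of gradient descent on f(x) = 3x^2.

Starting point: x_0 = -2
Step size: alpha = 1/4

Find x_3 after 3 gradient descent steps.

f(x) = 3x^2, f'(x) = 6x + (0)
Step 1: f'(-2) = -12, x_1 = -2 - 1/4 * -12 = 1
Step 2: f'(1) = 6, x_2 = 1 - 1/4 * 6 = -1/2
Step 3: f'(-1/2) = -3, x_3 = -1/2 - 1/4 * -3 = 1/4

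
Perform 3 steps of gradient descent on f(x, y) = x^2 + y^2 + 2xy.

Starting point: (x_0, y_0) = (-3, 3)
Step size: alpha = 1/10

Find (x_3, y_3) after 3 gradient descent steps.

f(x,y) = x^2 + y^2 + 2xy
grad_x = 2x + 2y, grad_y = 2y + 2x
Step 1: grad = (0, 0), (-3, 3)
Step 2: grad = (0, 0), (-3, 3)
Step 3: grad = (0, 0), (-3, 3)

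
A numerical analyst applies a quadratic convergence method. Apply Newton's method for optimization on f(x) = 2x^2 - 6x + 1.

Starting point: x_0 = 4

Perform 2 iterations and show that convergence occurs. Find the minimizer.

f(x) = 2x^2 - 6x + 1, f'(x) = 4x + (-6), f''(x) = 4
Step 1: f'(4) = 10, x_1 = 4 - 10/4 = 3/2
Step 2: f'(3/2) = 0, x_2 = 3/2 (converged)
Newton's method converges in 1 step for quadratics.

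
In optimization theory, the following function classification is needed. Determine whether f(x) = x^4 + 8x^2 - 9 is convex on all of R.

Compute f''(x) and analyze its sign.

f(x) = x^4 + 8x^2 - 9
f'(x) = 4x^3 + 16x
f''(x) = 12x^2 + 16
f''(x) = 12x^2 + 16 >= 16 > 0 for all x
Therefore, f is convex on R.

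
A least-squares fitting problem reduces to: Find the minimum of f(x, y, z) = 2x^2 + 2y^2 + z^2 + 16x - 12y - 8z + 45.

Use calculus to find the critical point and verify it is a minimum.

f(x,y,z) = 2x^2 + 2y^2 + z^2 + 16x - 12y - 8z + 45
df/dx = 4x + (16) = 0 => x = -4
df/dy = 4y + (-12) = 0 => y = 3
df/dz = 2z + (-8) = 0 => z = 4
f(-4,3,4) = 2*(-4)^2 + 2*(3)^2 + 1*(4)^2 + 16*(-4) + -12*(3) + -8*(4) + 45 = -21
Hessian is diagonal with entries 4, 4, 2 > 0, confirmed minimum.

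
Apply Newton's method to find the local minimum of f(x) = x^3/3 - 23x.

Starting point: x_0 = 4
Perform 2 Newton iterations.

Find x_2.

f(x) = x^3/3 - 23x
f'(x) = x^2 - 23, f''(x) = 2x
Newton update: x_{n+1} = x_n - (x_n^2 - 23)/(2*x_n)
Step 1: x_0 = 4, f'=-7, f''=8, x_1 = 39/8
Step 2: x_1 = 39/8, f'=49/64, f''=39/4, x_2 = 2993/624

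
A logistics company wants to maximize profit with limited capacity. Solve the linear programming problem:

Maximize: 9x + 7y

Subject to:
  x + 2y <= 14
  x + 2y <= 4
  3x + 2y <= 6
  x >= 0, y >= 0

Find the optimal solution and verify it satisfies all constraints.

Feasible vertices: (0, 0), (0, 2), (1, 3/2), (2, 0)
Objective 9x + 7y at each vertex:
  (0, 0): 0
  (0, 2): 14
  (1, 3/2): 39/2
  (2, 0): 18
Maximum is 39/2 at (1, 3/2).
Verify constraints at (x, y) = (1, 3/2):
  1*1 + 2*(3/2) = 4 <= 14
  1*1 + 2*(3/2) = 4 <= 4 (active)
  3*1 + 2*(3/2) = 6 <= 6 (active)
  x = 1 >= 0, y = 3/2 >= 0. All constraints satisfied.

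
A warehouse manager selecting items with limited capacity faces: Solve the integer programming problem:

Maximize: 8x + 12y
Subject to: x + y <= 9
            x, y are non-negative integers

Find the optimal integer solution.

Objective: 8x + 12y, constraint: x + y <= 9
Coefficient of y is 12 > coefficient of x is 8, so allocate the entire budget to y.
Optimal: x = 0, y = 9, value = 108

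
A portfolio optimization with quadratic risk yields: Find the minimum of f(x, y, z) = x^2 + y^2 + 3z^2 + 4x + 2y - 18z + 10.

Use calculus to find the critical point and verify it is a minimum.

f(x,y,z) = x^2 + y^2 + 3z^2 + 4x + 2y - 18z + 10
df/dx = 2x + (4) = 0 => x = -2
df/dy = 2y + (2) = 0 => y = -1
df/dz = 6z + (-18) = 0 => z = 3
f(-2,-1,3) = 1*(-2)^2 + 1*(-1)^2 + 3*(3)^2 + 4*(-2) + 2*(-1) + -18*(3) + 10 = -22
Hessian is diagonal with entries 2, 2, 6 > 0, confirmed minimum.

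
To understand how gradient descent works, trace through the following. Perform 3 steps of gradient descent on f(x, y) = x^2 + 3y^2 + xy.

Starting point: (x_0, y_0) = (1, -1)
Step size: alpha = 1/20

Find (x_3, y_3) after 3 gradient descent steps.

f(x,y) = x^2 + 3y^2 + xy
grad_x = 2x + 1y, grad_y = 6y + 1x
Step 1: grad = (1, -5), (19/20, -3/4)
Step 2: grad = (23/20, -71/20), (357/400, -229/400)
Step 3: grad = (97/80, -1017/400), (1331/1600, -3563/8000)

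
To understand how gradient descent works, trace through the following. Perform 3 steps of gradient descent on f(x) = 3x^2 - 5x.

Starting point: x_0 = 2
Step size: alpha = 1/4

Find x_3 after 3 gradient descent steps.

f(x) = 3x^2 - 5x, f'(x) = 6x + (-5)
Step 1: f'(2) = 7, x_1 = 2 - 1/4 * 7 = 1/4
Step 2: f'(1/4) = -7/2, x_2 = 1/4 - 1/4 * -7/2 = 9/8
Step 3: f'(9/8) = 7/4, x_3 = 9/8 - 1/4 * 7/4 = 11/16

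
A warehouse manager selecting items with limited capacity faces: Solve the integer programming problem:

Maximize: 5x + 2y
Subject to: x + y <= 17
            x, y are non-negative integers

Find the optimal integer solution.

Objective: 5x + 2y, constraint: x + y <= 17
Coefficient of x is 5 >= coefficient of y is 2, so allocate the entire budget to x.
Optimal: x = 17, y = 0, value = 85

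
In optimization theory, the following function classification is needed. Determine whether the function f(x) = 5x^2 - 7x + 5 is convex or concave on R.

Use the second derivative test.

f(x) = 5x^2 - 7x + 5
f'(x) = 10x - 7
f''(x) = 10
Since f''(x) = 10 > 0 for all x, f is convex on R.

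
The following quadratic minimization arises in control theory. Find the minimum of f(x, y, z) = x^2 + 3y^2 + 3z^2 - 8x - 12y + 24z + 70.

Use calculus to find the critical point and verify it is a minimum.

f(x,y,z) = x^2 + 3y^2 + 3z^2 - 8x - 12y + 24z + 70
df/dx = 2x + (-8) = 0 => x = 4
df/dy = 6y + (-12) = 0 => y = 2
df/dz = 6z + (24) = 0 => z = -4
f(4,2,-4) = 1*(4)^2 + 3*(2)^2 + 3*(-4)^2 + -8*(4) + -12*(2) + 24*(-4) + 70 = -6
Hessian is diagonal with entries 2, 6, 6 > 0, confirmed minimum.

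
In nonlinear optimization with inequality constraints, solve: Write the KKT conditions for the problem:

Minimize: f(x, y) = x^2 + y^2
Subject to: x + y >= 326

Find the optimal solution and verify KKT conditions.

KKT conditions for min x^2 + y^2 s.t. x + y >= 326:
Stationarity: 2x = mu, 2y = mu
So x = y = mu/2.
Complementary slackness: mu*(x + y - 326) = 0
Primal feasibility: x + y >= 326; dual feasibility: mu >= 0
If mu = 0 then x = y = 0, but 0 + 0 < 326 is infeasible, so the constraint is active.
Constraint active: x + y = 2*(mu/2) = 326 => mu = 326
x = y = 163, f = 53138
Verify: stationarity 2*163 = 326 = mu; primal 163 + 163 = 326 >= 326; dual mu = 326 >= 0; complementary slackness 326*(326 - 326) = 0. All KKT conditions hold.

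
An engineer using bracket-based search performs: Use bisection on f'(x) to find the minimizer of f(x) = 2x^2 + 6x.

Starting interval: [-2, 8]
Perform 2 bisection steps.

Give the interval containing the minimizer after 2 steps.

Finding critical point of f(x) = 2x^2 + 6x using bisection on f'(x) = 4x + 6.
f'(x) = 0 when x = -3/2.
Starting interval: [-2, 8]
Step 1: mid = 3, f'(mid) = 18, new interval = [-2, 3]
Step 2: mid = 1/2, f'(mid) = 8, new interval = [-2, 1/2]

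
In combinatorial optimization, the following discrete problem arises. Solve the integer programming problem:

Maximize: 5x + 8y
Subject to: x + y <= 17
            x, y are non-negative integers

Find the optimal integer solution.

Objective: 5x + 8y, constraint: x + y <= 17
Coefficient of y is 8 > coefficient of x is 5, so allocate the entire budget to y.
Optimal: x = 0, y = 17, value = 136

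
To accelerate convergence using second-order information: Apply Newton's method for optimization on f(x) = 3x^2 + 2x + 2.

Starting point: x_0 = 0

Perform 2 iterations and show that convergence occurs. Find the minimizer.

f(x) = 3x^2 + 2x + 2, f'(x) = 6x + (2), f''(x) = 6
Step 1: f'(0) = 2, x_1 = 0 - 2/6 = -1/3
Step 2: f'(-1/3) = 0, x_2 = -1/3 (converged)
Newton's method converges in 1 step for quadratics.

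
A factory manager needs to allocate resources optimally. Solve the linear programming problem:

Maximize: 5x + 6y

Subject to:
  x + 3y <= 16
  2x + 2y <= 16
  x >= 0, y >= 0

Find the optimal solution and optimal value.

Feasible vertices: (0, 0), (0, 16/3), (4, 4), (8, 0)
Objective 5x + 6y at each:
  (0, 0): 0
  (0, 16/3): 32
  (4, 4): 44
  (8, 0): 40
Maximum is 44 at (4, 4).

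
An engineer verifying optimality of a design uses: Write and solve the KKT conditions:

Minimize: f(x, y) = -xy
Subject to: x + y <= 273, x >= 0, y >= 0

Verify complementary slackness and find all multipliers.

Problem: min -xy s.t. x + y <= 273 (multiplier lambda), x >= 0 (mu_x), y >= 0 (mu_y)
KKT stationarity: -y + lambda - mu_x = 0, -x + lambda - mu_y = 0, with lambda, mu_x, mu_y >= 0
Complementary slackness: lambda*(x + y - 273) = 0, mu_x*x = 0, mu_y*y = 0
If lambda = 0: y = -mu_x <= 0 and x = -mu_y <= 0 force x = y = 0 with f = 0; but x = y = 273/2 is feasible with f = -74529/4 < 0, so this is not the minimum. Hence lambda > 0 and x + y = 273.
Try x > 0, y > 0 (so mu_x = mu_y = 0): y = lambda, x = lambda => x = y = lambda
x + y = 273 => 2*lambda = 273 => lambda = 273/2
x* = y* = 273/2 > 0, consistent with mu_x = mu_y = 0.
(Any feasible point with x = 0 or y = 0 has f = 0 > -74529/4, so the minimum is not on those boundaries.)
min(-xy) = -74529/4 (i.e. max xy = 74529/4)
Multipliers: lambda = 273/2, mu_x = 0, mu_y = 0
Complementary slackness: lambda*(x + y - 273) = 273/2*(273/2 + 273/2 - 273) = 0, mu_x*x = 0*273/2 = 0, mu_y*y = 0*273/2 = 0. Satisfied.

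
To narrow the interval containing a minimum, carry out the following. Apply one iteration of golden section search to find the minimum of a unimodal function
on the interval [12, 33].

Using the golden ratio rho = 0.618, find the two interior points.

Golden section search on [12, 33].
Golden ratio rho = 0.618 (approx).
Interior points:
  x_1 = 12 + (1-0.618)*21 = 20.0220
  x_2 = 12 + 0.618*21 = 24.9780
Compare f(x_1) and f(x_2) to determine which subinterval to keep.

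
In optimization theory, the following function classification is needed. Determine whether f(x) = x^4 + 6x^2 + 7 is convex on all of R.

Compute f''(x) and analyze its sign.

f(x) = x^4 + 6x^2 + 7
f'(x) = 4x^3 + 12x
f''(x) = 12x^2 + 12
f''(x) = 12x^2 + 12 >= 12 > 0 for all x
Therefore, f is convex on R.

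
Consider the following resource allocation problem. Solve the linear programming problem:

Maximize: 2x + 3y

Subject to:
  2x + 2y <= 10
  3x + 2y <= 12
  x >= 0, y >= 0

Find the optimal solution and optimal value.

Feasible vertices: (0, 0), (0, 5), (2, 3), (4, 0)
Objective 2x + 3y at each:
  (0, 0): 0
  (0, 5): 15
  (2, 3): 13
  (4, 0): 8
Maximum is 15 at (0, 5).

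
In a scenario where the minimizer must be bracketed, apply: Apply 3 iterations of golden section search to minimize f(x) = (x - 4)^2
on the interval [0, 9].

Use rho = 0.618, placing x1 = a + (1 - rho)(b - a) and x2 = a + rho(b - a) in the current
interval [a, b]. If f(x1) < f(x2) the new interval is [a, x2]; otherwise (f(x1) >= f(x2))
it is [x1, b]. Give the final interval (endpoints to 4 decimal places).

Golden section search for min of f(x) = (x - 4)^2 on [0, 9].
Each step: x1 = a + (1 - rho)(b - a), x2 = a + rho(b - a); if f(x1) < f(x2) keep [a, x2], otherwise keep [x1, b].
Step 1: [0.0000, 9.0000], x1=3.4380 (f=0.3158), x2=5.5620 (f=2.4398); f(x1) < f(x2) => keep [0.0000, 5.5620]
Step 2: [0.0000, 5.5620], x1=2.1247 (f=3.5168), x2=3.4373 (f=0.3166); f(x1) > f(x2) => keep [2.1247, 5.5620]
Step 3: [2.1247, 5.5620], x1=3.4377 (f=0.3161), x2=4.2489 (f=0.0620); f(x1) > f(x2) => keep [3.4377, 5.5620]
Final interval: [3.4377, 5.5620]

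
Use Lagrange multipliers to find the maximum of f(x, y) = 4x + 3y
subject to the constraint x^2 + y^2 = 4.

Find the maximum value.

Set up Lagrange conditions: grad f = lambda * grad g
  4 = 2*lambda*x
  3 = 2*lambda*y
From these: x/y = 4/3, so x = 4t, y = 3t for some t.
Substitute into constraint: (4t)^2 + (3t)^2 = 4
  t^2 * 25 = 4
  t = sqrt(4/25)
Maximum = 4*x + 3*y = (4^2 + 3^2)*t = 25 * sqrt(4/25) = 10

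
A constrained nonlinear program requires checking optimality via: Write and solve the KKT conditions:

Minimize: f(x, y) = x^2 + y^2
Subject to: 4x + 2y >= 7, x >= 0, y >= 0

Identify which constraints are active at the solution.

KKT conditions for min x^2 + y^2 s.t. 4x + 2y >= 7, x >= 0, y >= 0:
Stationarity: 2x = mu*4 + mu_x, 2y = mu*2 + mu_y, with mu, mu_x, mu_y >= 0
Complementary slackness: mu*(4x + 2y - 7) = 0, mu_x*x = 0, mu_y*y = 0
(0, 0) is infeasible (4*0 + 2*0 < 7), so if mu = 0 stationarity would force x = mu_x/2 >= 0, y = mu_y/2 >= 0 with mu_x*x = mu_y*y = 0, i.e. x = y = 0: contradiction. Hence mu > 0 and 4x + 2y = 7 is active.
Try x > 0, y > 0 (so mu_x = mu_y = 0): x = 4*mu/2, y = 2*mu/2
Substitute: 4*(4*mu/2) + 2*(2*mu/2) = 7
  mu*20/2 = 7 => mu = 7/10
x* = 7/5 > 0, y* = 7/10 > 0, consistent with mu_x = mu_y = 0.
f is convex and the constraints are linear, so this KKT point is the global minimum.
f* = 49/20
Active constraints: 4x + 2y >= 7 (holds with equality, mu = 7/10 > 0); x >= 0 and y >= 0 are inactive (mu_x = mu_y = 0).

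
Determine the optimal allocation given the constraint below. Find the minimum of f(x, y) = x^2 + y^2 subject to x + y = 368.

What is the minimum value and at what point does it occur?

Substitute y = 368 - x into f(x,y) = x^2 + y^2:
g(x) = x^2 + (368 - x)^2 = 2x^2 - 736x + 135424
g'(x) = 4x - 736 = 0  =>  x = 184
y = 368 - 184 = 184
Minimum value = 184^2 + 184^2 = 67712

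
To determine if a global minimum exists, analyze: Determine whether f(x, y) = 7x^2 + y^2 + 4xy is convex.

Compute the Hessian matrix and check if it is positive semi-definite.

f(x,y) = 7x^2 + y^2 + 4xy
Hessian H = [[14, 4], [4, 2]]
trace(H) = 16, det(H) = 12
Eigenvalues: (16 +/- sqrt(208)) / 2 = 15.21, 0.7889
Since both eigenvalues > 0, f is convex.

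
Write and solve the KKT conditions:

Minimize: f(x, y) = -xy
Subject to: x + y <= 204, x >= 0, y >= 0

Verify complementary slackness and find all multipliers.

Problem: min -xy s.t. x + y <= 204 (multiplier lambda), x >= 0 (mu_x), y >= 0 (mu_y)
KKT stationarity: -y + lambda - mu_x = 0, -x + lambda - mu_y = 0, with lambda, mu_x, mu_y >= 0
Complementary slackness: lambda*(x + y - 204) = 0, mu_x*x = 0, mu_y*y = 0
If lambda = 0: y = -mu_x <= 0 and x = -mu_y <= 0 force x = y = 0 with f = 0; but x = y = 102 is feasible with f = -10404 < 0, so this is not the minimum. Hence lambda > 0 and x + y = 204.
Try x > 0, y > 0 (so mu_x = mu_y = 0): y = lambda, x = lambda => x = y = lambda
x + y = 204 => 2*lambda = 204 => lambda = 102
x* = y* = 102 > 0, consistent with mu_x = mu_y = 0.
(Any feasible point with x = 0 or y = 0 has f = 0 > -10404, so the minimum is not on those boundaries.)
min(-xy) = -10404 (i.e. max xy = 10404)
Multipliers: lambda = 102, mu_x = 0, mu_y = 0
Complementary slackness: lambda*(x + y - 204) = 102*(102 + 102 - 204) = 0, mu_x*x = 0*102 = 0, mu_y*y = 0*102 = 0. Satisfied.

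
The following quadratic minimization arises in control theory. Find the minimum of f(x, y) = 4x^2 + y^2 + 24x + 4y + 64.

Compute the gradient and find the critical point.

f(x,y) = 4x^2 + y^2 + 24x + 4y + 64
df/dx = 8x + (24) = 0  =>  x = -3
df/dy = 2y + (4) = 0  =>  y = -2
f(-3, -2) = 4*(-3)^2 + 1*(-2)^2 + 24*(-3) + 4*(-2) + 64 = 24
Hessian is diagonal with entries 8, 2 > 0, so this is a minimum.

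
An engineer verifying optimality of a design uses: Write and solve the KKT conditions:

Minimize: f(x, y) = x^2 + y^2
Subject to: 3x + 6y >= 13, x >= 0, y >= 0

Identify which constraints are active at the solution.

KKT conditions for min x^2 + y^2 s.t. 3x + 6y >= 13, x >= 0, y >= 0:
Stationarity: 2x = mu*3 + mu_x, 2y = mu*6 + mu_y, with mu, mu_x, mu_y >= 0
Complementary slackness: mu*(3x + 6y - 13) = 0, mu_x*x = 0, mu_y*y = 0
(0, 0) is infeasible (3*0 + 6*0 < 13), so if mu = 0 stationarity would force x = mu_x/2 >= 0, y = mu_y/2 >= 0 with mu_x*x = mu_y*y = 0, i.e. x = y = 0: contradiction. Hence mu > 0 and 3x + 6y = 13 is active.
Try x > 0, y > 0 (so mu_x = mu_y = 0): x = 3*mu/2, y = 6*mu/2
Substitute: 3*(3*mu/2) + 6*(6*mu/2) = 13
  mu*45/2 = 13 => mu = 26/45
x* = 13/15 > 0, y* = 26/15 > 0, consistent with mu_x = mu_y = 0.
f is convex and the constraints are linear, so this KKT point is the global minimum.
f* = 169/45
Active constraints: 3x + 6y >= 13 (holds with equality, mu = 26/45 > 0); x >= 0 and y >= 0 are inactive (mu_x = mu_y = 0).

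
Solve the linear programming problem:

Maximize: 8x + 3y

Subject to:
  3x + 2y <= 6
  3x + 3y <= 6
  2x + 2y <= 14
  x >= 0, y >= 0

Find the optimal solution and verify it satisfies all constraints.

Feasible vertices: (0, 0), (0, 2), (2, 0)
Objective 8x + 3y at each vertex:
  (0, 0): 0
  (0, 2): 6
  (2, 0): 16
Maximum is 16 at (2, 0).
Verify constraints at (x, y) = (2, 0):
  3*2 + 2*0 = 6 <= 6 (active)
  3*2 + 3*0 = 6 <= 6 (active)
  2*2 + 2*0 = 4 <= 14
  x = 2 >= 0, y = 0 >= 0. All constraints satisfied.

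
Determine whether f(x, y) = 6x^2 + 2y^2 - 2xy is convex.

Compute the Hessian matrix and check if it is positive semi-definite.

f(x,y) = 6x^2 + 2y^2 - 2xy
Hessian H = [[12, -2], [-2, 4]]
trace(H) = 16, det(H) = 44
Eigenvalues: (16 +/- sqrt(80)) / 2 = 12.47, 3.528
Since both eigenvalues > 0, f is convex.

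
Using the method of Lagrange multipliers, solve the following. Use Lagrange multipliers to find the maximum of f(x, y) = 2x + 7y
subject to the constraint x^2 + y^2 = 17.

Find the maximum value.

Set up Lagrange conditions: grad f = lambda * grad g
  2 = 2*lambda*x
  7 = 2*lambda*y
From these: x/y = 2/7, so x = 2t, y = 7t for some t.
Substitute into constraint: (2t)^2 + (7t)^2 = 17
  t^2 * 53 = 17
  t = sqrt(17/53)
Maximum = 2*x + 7*y = (2^2 + 7^2)*t = 53 * sqrt(17/53) = sqrt(901)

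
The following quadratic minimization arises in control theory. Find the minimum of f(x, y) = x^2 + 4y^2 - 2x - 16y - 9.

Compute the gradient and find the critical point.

f(x,y) = x^2 + 4y^2 - 2x - 16y - 9
df/dx = 2x + (-2) = 0  =>  x = 1
df/dy = 8y + (-16) = 0  =>  y = 2
f(1, 2) = 1*(1)^2 + 4*(2)^2 + -2*(1) + -16*(2) + -9 = -26
Hessian is diagonal with entries 2, 8 > 0, so this is a minimum.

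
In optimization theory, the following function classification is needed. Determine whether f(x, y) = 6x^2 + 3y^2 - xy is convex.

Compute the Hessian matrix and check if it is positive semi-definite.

f(x,y) = 6x^2 + 3y^2 - xy
Hessian H = [[12, -1], [-1, 6]]
trace(H) = 18, det(H) = 71
Eigenvalues: (18 +/- sqrt(40)) / 2 = 12.16, 5.838
Since both eigenvalues > 0, f is convex.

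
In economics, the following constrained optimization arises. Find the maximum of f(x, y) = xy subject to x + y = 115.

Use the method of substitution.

Substitute y = 115 - x into f(x,y) = xy:
g(x) = x(115 - x) = 115x - x^2
g'(x) = 115 - 2x = 0  =>  x = 115/2
y = 115 - 115/2 = 115/2
Maximum value = (115/2) * (115/2) = 13225/4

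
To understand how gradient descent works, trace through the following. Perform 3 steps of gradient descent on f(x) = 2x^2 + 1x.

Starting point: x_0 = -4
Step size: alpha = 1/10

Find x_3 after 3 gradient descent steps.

f(x) = 2x^2 + 1x, f'(x) = 4x + (1)
Step 1: f'(-4) = -15, x_1 = -4 - 1/10 * -15 = -5/2
Step 2: f'(-5/2) = -9, x_2 = -5/2 - 1/10 * -9 = -8/5
Step 3: f'(-8/5) = -27/5, x_3 = -8/5 - 1/10 * -27/5 = -53/50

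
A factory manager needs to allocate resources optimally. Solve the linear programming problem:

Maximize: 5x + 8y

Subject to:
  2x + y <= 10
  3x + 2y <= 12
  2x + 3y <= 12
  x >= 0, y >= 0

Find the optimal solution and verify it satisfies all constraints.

Feasible vertices: (0, 0), (0, 4), (12/5, 12/5), (4, 0)
Objective 5x + 8y at each vertex:
  (0, 0): 0
  (0, 4): 32
  (12/5, 12/5): 156/5
  (4, 0): 20
Maximum is 32 at (0, 4).
Verify constraints at (x, y) = (0, 4):
  2*0 + 1*4 = 4 <= 10
  3*0 + 2*4 = 8 <= 12
  2*0 + 3*4 = 12 <= 12 (active)
  x = 0 >= 0, y = 4 >= 0. All constraints satisfied.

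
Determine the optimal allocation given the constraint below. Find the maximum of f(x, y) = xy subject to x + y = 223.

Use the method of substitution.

Substitute y = 223 - x into f(x,y) = xy:
g(x) = x(223 - x) = 223x - x^2
g'(x) = 223 - 2x = 0  =>  x = 223/2
y = 223 - 223/2 = 223/2
Maximum value = (223/2) * (223/2) = 49729/4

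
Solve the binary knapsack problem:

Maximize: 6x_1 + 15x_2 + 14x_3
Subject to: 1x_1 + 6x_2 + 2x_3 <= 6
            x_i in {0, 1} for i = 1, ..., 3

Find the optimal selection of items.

Items: item 1 (v=6, w=1), item 2 (v=15, w=6), item 3 (v=14, w=2)
Capacity: 6
Checking all 8 subsets (w = total weight, v = total value):
  {}: w = 0, v = 0
  {1}: w = 1, v = 6
  {2}: w = 6, v = 15
  {3}: w = 2, v = 14
  {1, 2}: w = 7 > 6, infeasible
  {1, 3}: w = 3, v = 20
  {2, 3}: w = 8 > 6, infeasible
  {1, 2, 3}: w = 9 > 6, infeasible
Best feasible subset: items [1, 3]
Total weight: 3 <= 6, total value: 20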